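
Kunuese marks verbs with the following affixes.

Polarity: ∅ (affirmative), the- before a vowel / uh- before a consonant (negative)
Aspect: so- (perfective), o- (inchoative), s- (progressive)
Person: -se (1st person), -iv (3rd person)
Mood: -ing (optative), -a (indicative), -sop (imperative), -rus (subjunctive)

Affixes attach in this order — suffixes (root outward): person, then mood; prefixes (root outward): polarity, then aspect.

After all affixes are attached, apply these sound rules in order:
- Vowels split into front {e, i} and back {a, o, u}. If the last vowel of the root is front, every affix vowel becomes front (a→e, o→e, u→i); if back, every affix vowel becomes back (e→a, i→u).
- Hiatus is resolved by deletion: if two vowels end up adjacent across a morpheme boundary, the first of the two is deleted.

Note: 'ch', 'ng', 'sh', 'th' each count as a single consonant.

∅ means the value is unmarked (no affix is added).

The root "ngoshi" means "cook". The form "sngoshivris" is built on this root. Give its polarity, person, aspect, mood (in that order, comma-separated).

affirmative, 3rd person, progressive, subjunctive

Segment: s-ngoshi-iv-rus.
polarity: ∅ → affirmative.
person: -iv → 3rd person.
aspect: s- → progressive.
mood: -rus → subjunctive.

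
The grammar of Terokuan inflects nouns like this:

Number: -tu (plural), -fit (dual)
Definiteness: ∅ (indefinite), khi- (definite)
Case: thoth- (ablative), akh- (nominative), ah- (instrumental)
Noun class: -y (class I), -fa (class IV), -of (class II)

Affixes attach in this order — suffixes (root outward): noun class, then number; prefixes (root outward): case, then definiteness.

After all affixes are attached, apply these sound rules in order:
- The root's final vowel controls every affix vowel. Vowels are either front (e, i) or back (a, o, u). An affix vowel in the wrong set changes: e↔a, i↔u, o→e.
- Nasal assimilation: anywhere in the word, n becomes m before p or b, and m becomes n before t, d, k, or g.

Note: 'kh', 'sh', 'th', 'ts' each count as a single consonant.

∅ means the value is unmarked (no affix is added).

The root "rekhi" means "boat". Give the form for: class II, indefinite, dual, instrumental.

ehrekhieffit

Attach noun class class II -of → rekhiof.
Attach case instrumental ah- → ahrekhiof.
Attach number dual -fit → ahrekhioffit.
definiteness = indefinite: zero marking, form stays ahrekhioffit.
Apply vowel harmony: ahrekhioffit → ehrekhieffit.
Nasal assimilation: no change.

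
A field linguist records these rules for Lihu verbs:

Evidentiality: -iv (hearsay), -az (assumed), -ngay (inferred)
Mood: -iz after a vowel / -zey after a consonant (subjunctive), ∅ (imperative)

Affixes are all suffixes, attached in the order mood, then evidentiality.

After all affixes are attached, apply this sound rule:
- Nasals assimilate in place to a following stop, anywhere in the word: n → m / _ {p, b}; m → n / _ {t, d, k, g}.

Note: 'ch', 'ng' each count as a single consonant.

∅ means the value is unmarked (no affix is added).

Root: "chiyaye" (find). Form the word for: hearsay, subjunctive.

chiyayeiziv

Attach mood subjunctive -iz (after vowel 'e') → chiyayeiz.
Attach evidentiality hearsay -iv → chiyayeiziv.
Nasal assimilation: no change.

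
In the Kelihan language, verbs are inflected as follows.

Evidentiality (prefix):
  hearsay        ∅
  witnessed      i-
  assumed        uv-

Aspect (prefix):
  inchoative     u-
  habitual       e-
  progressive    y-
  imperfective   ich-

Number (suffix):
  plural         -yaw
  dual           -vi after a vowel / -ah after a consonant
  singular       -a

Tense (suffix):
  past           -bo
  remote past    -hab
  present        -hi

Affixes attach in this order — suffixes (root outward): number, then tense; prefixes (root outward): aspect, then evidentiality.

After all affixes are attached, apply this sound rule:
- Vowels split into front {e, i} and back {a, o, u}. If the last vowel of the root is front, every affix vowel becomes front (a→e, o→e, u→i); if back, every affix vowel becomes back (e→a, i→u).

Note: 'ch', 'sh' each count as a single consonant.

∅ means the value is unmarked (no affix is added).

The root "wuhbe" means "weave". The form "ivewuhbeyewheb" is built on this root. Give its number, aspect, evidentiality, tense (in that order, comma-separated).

plural, habitual, assumed, remote past

Segment: uv-e-wuhbe-yaw-hab.
number: -yaw → plural.
aspect: e- → habitual.
evidentiality: uv- → assumed.
tense: -hab → remote past.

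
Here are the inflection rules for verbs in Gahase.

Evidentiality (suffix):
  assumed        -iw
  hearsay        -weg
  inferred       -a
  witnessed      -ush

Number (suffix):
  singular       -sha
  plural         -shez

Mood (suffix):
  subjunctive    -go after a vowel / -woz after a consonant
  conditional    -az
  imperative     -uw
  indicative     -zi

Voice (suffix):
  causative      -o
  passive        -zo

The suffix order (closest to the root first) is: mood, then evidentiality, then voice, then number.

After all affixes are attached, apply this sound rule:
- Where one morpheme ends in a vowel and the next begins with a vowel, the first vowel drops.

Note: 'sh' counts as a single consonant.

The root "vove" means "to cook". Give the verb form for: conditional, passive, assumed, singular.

vovaziwzosha

Attach mood conditional -az → voveaz.
Attach evidentiality assumed -iw → voveaziw.
Attach voice passive -zo → voveaziwzo.
Attach number singular -sha → voveaziwzosha.
Apply vowel deletion: voveaziwzosha → vovaziwzosha.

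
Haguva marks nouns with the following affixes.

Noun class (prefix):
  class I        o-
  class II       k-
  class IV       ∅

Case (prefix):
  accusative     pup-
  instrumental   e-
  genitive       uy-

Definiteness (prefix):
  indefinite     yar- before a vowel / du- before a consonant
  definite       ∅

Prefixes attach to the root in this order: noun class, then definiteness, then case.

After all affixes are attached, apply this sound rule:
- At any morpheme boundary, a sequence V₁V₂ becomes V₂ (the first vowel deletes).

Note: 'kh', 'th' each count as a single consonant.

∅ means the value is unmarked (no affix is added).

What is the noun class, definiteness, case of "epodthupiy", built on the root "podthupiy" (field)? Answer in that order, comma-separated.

Segment: e-podthupiy.
noun class: ∅ → class IV.
definiteness: ∅ → definite.
case: e- → instrumental.

class IV, definite, instrumental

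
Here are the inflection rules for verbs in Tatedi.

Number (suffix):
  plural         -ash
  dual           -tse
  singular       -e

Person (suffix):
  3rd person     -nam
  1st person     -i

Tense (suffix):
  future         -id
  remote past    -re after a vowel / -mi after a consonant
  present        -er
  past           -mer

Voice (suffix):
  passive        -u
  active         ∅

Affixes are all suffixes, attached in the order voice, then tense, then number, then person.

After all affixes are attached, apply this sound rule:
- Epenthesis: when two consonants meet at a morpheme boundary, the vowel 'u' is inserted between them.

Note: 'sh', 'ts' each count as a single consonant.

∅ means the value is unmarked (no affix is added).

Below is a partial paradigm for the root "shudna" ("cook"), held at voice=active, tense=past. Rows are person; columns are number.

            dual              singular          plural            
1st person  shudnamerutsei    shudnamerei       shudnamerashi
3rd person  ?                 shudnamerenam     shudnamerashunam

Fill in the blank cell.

shudnamerutsenam

voice = active: zero marking, form stays shudna.
Attach tense past -mer → shudnamer.
Attach number dual -tse → shudnamertse.
Attach person 3rd person -nam → shudnamertsenam.
Apply epenthesis: shudnamertsenam → shudnamerutsenam.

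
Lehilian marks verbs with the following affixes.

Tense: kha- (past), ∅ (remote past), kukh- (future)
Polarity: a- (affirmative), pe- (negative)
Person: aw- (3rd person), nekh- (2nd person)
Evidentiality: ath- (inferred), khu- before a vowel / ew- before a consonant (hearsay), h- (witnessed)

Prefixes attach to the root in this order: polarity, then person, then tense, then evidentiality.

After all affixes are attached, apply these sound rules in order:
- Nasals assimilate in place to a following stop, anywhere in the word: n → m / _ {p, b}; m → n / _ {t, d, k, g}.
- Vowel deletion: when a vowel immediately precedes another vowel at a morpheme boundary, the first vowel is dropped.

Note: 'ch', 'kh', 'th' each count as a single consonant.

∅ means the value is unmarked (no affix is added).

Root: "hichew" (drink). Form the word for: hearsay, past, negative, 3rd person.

Attach polarity negative pe- → pehichew.
Attach person 3rd person aw- → awpehichew.
Attach tense past kha- → khaawpehichew.
Attach evidentiality hearsay ew- (before consonant 'kh') → ewkhaawpehichew.
Nasal assimilation: no change.
Apply vowel deletion: ewkhaawpehichew → ewkhawpehichew.

ewkhawpehichew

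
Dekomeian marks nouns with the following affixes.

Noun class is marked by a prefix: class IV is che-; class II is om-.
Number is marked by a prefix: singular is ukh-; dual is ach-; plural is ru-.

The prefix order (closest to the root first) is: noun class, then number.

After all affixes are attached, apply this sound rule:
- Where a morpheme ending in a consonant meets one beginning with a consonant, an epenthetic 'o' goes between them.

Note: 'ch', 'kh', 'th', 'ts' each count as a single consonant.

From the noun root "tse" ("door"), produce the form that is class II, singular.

ukhomotse

Attach noun class class II om- → omtse.
Attach number singular ukh- → ukhomtse.
Apply epenthesis: ukhomtse → ukhomotse.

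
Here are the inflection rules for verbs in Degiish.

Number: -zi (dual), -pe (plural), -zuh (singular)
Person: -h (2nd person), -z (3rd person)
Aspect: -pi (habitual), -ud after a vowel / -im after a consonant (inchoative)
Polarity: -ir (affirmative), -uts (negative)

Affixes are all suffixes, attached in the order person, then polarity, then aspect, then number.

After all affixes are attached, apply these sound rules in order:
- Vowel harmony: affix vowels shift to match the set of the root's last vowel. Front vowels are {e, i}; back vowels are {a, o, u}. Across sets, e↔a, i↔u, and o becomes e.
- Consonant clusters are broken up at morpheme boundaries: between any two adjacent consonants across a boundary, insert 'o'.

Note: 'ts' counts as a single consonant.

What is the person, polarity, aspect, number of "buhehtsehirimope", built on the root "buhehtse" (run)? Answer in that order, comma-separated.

2nd person, affirmative, inchoative, plural

Segment: buhehtse-h-ir-im-pe.
person: -h → 2nd person.
polarity: -ir → affirmative.
aspect: -ud/im → inchoative.
number: -pe → plural.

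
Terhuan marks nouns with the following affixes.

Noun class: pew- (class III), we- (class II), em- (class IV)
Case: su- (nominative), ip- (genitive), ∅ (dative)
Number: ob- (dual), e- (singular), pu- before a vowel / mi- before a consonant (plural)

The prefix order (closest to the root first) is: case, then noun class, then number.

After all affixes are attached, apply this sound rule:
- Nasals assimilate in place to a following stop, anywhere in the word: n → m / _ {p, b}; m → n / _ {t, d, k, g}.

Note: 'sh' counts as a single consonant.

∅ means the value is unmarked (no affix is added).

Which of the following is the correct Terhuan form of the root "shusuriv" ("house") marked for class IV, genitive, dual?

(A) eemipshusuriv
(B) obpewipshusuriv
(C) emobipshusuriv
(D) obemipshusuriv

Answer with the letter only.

D

Attach case genitive ip- → ipshusuriv.
Attach noun class class IV em- → emipshusuriv.
Attach number dual ob- → obemipshusuriv.
Nasal assimilation: no change.
So the correct form is obemipshusuriv, option (D).
(A) eemipshusuriv is wrong: it uses singular instead of dual for number.
(B) obpewipshusuriv is wrong: it uses class III instead of class IV for noun class.
(C) emobipshusuriv is wrong: it has the affixes in the wrong order.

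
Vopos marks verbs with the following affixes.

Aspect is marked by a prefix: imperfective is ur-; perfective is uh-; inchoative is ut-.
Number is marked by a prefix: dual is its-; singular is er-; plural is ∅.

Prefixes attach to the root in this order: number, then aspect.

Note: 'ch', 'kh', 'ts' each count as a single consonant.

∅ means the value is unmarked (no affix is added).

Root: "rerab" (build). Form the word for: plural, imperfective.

number = plural: zero marking, form stays rerab.
Attach aspect imperfective ur- → urrerab.

urrerab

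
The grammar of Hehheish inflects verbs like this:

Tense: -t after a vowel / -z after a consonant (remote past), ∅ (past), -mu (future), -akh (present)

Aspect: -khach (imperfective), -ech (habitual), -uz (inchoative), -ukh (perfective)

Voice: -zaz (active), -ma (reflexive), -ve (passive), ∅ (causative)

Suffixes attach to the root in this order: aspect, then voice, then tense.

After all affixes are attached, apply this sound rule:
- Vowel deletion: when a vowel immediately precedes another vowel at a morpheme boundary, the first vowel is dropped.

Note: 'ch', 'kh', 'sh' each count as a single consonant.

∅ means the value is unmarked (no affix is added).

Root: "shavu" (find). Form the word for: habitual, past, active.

shavechzaz

Attach aspect habitual -ech → shavuech.
Attach voice active -zaz → shavuechzaz.
tense = past: zero marking, form stays shavuechzaz.
Apply vowel deletion: shavuechzaz → shavechzaz.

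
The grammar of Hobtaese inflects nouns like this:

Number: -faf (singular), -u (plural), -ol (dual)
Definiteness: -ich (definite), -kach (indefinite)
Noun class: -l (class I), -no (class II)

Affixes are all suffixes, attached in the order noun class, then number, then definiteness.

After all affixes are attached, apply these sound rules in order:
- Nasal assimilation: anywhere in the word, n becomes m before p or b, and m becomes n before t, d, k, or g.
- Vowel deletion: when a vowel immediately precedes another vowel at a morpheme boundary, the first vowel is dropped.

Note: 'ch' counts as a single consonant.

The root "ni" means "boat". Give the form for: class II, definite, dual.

ninolich

Attach noun class class II -no → nino.
Attach number dual -ol → ninool.
Attach definiteness definite -ich → ninoolich.
Nasal assimilation: no change.
Apply vowel deletion: ninoolich → ninolich.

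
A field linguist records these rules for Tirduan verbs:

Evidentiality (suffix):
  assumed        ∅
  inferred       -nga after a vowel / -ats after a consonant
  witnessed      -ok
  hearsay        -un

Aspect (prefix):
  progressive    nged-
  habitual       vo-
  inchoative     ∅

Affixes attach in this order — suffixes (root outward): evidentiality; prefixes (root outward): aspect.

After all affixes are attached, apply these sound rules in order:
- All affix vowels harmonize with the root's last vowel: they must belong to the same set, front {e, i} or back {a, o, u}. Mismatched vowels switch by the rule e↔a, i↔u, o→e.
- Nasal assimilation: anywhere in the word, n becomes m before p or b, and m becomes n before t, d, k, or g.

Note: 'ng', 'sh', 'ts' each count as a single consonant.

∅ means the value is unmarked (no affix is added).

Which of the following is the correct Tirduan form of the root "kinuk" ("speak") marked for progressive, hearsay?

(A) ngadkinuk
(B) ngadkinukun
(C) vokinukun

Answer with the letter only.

B

Attach evidentiality hearsay -un → kinukun.
Attach aspect progressive nged- → ngedkinukun.
Apply vowel harmony: ngedkinukun → ngadkinukun.
Nasal assimilation: no change.
So the correct form is ngadkinukun, option (B).
(A) ngadkinuk is wrong: it uses assumed instead of hearsay for evidentiality.
(C) vokinukun is wrong: it uses habitual instead of progressive for aspect.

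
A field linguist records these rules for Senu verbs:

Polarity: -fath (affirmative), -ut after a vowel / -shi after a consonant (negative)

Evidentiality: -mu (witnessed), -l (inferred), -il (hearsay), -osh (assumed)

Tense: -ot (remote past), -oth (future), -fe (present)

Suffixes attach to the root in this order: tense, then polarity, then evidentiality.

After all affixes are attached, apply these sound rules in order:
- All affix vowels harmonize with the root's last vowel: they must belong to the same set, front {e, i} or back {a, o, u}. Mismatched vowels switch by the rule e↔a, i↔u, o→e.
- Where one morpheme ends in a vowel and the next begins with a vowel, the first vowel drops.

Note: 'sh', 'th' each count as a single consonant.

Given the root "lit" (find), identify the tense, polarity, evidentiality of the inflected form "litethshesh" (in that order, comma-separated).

future, negative, assumed

Segment: lit-oth-shi-osh.
tense: -oth → future.
polarity: -ut/shi → negative.
evidentiality: -osh → assumed.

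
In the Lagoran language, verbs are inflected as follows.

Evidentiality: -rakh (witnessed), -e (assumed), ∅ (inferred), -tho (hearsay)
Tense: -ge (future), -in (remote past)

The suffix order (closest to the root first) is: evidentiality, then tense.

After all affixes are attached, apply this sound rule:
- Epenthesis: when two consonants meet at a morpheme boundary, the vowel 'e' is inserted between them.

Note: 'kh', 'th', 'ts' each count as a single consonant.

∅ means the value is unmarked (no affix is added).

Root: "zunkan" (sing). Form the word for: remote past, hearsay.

zunkanethoin

Attach evidentiality hearsay -tho → zunkantho.
Attach tense remote past -in → zunkanthoin.
Apply epenthesis: zunkanthoin → zunkanethoin.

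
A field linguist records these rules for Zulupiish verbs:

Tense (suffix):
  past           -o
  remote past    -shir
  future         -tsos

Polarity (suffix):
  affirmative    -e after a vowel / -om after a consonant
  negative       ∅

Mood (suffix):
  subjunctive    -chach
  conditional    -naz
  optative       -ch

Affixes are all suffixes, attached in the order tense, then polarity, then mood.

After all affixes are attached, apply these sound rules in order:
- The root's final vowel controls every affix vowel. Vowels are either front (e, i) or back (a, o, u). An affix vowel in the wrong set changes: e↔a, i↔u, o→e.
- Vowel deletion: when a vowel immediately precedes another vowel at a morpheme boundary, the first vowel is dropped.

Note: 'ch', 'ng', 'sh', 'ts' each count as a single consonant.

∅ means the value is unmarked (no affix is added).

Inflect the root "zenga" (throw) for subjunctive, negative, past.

zengochach

Attach tense past -o → zengao.
polarity = negative: zero marking, form stays zengao.
Attach mood subjunctive -chach → zengaochach.
Vowel harmony: no change.
Apply vowel deletion: zengaochach → zengochach.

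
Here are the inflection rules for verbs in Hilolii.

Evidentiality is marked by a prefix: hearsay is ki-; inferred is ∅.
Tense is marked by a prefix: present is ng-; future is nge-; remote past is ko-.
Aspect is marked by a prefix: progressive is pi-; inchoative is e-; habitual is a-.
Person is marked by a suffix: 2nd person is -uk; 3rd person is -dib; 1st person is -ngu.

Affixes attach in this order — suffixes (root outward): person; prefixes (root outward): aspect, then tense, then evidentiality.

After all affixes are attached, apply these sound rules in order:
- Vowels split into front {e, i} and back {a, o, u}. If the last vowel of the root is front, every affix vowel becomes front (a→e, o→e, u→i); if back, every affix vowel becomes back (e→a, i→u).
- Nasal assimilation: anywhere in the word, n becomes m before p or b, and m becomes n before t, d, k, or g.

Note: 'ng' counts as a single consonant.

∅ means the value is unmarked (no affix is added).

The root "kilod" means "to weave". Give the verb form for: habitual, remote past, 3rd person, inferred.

Attach aspect habitual a- → akilod.
Attach tense remote past ko- → koakilod.
evidentiality = inferred: zero marking, form stays koakilod.
Attach person 3rd person -dib → koakiloddib.
Apply vowel harmony: koakiloddib → koakiloddub.
Nasal assimilation: no change.

koakiloddub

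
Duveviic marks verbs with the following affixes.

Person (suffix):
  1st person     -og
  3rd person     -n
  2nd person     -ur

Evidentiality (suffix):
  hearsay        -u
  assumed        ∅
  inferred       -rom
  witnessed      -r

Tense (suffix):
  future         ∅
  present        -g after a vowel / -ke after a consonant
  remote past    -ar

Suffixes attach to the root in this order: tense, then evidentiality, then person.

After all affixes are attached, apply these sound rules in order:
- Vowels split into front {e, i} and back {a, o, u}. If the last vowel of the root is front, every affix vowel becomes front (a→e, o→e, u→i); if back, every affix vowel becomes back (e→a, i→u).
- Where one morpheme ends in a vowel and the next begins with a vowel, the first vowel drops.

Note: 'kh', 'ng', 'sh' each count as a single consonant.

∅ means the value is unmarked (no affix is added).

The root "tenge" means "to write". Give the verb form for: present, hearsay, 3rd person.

tengegin

Attach tense present -g (after vowel 'e') → tengeg.
Attach evidentiality hearsay -u → tengegu.
Attach person 3rd person -n → tengegun.
Apply vowel harmony: tengegun → tengegin.
Vowel deletion: no change.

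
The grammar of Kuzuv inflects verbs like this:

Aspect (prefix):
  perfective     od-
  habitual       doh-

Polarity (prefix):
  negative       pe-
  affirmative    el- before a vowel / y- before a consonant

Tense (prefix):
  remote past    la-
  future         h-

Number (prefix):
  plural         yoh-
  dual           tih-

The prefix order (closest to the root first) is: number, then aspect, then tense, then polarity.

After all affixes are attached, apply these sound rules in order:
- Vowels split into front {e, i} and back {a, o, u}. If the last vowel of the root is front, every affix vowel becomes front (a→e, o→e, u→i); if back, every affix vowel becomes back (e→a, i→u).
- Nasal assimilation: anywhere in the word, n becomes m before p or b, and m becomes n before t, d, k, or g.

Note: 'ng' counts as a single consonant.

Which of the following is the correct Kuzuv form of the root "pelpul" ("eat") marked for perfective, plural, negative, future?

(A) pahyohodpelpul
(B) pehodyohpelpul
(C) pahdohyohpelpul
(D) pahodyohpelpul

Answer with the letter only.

D

Attach number plural yoh- → yohpelpul.
Attach aspect perfective od- → odyohpelpul.
Attach tense future h- → hodyohpelpul.
Attach polarity negative pe- → pehodyohpelpul.
Apply vowel harmony: pehodyohpelpul → pahodyohpelpul.
Nasal assimilation: no change.
So the correct form is pahodyohpelpul, option (D).
(A) pahyohodpelpul is wrong: it has the affixes in the wrong order.
(C) pahdohyohpelpul is wrong: it uses habitual instead of perfective for aspect.
(B) pehodyohpelpul is wrong: it fails to apply the sound rule(s).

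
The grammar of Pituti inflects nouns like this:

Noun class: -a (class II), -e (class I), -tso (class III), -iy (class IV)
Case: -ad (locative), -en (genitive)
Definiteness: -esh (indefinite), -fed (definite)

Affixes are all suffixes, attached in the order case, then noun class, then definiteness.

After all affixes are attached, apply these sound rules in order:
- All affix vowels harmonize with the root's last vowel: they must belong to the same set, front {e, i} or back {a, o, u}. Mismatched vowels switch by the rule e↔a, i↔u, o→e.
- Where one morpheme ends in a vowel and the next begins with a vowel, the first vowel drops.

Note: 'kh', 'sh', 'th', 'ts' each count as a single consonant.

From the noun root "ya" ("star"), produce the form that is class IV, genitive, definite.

yanuyfad

Attach case genitive -en → yaen.
Attach noun class class IV -iy → yaeniy.
Attach definiteness definite -fed → yaeniyfed.
Apply vowel harmony: yaeniyfed → yaanuyfad.
Apply vowel deletion: yaanuyfad → yanuyfad.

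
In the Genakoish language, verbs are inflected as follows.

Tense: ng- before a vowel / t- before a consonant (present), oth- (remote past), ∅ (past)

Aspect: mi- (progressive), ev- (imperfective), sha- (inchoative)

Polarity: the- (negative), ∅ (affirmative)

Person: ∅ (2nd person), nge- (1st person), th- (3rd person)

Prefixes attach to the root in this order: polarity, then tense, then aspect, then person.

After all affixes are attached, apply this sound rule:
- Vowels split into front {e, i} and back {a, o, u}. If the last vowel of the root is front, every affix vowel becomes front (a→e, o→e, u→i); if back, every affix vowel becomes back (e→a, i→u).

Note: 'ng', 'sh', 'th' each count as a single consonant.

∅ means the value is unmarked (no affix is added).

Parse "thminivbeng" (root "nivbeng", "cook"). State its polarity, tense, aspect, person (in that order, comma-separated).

affirmative, past, progressive, 3rd person

Segment: th-mi-nivbeng.
polarity: ∅ → affirmative.
tense: ∅ → past.
aspect: mi- → progressive.
person: th- → 3rd person.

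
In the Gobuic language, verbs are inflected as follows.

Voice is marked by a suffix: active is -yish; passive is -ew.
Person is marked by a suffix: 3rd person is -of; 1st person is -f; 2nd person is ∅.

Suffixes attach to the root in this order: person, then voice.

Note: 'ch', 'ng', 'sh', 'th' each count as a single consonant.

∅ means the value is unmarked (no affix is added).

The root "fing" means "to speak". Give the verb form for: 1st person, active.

Attach person 1st person -f → fingf.
Attach voice active -yish → fingfyish.

fingfyish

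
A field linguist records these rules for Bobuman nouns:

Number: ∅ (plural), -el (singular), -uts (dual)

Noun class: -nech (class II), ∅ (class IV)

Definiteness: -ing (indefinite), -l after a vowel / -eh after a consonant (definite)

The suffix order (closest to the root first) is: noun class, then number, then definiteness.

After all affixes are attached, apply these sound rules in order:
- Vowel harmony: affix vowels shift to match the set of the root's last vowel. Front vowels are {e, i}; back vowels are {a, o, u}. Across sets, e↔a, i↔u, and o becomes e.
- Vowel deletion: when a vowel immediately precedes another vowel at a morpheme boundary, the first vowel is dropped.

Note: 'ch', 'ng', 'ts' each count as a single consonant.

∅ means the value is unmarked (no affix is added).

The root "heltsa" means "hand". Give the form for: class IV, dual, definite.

noun class = class IV: zero marking, form stays heltsa.
Attach number dual -uts → heltsauts.
Attach definiteness definite -eh (after consonant 'ts') → heltsautseh.
Apply vowel harmony: heltsautseh → heltsautsah.
Apply vowel deletion: heltsautsah → heltsutsah.

heltsutsah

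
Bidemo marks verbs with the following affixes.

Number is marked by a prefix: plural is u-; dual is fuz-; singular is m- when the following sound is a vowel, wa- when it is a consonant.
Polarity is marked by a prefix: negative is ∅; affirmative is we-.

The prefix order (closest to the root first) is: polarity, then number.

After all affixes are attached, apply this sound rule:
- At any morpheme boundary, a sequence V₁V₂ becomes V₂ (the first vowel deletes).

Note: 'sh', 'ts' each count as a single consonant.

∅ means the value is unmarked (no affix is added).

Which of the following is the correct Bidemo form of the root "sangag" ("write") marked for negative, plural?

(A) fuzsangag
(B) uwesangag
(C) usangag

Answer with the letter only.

polarity = negative: zero marking, form stays sangag.
Attach number plural u- → usangag.
Vowel deletion: no change.
So the correct form is usangag, option (C).
(A) fuzsangag is wrong: it uses dual instead of plural for number.
(B) uwesangag is wrong: it uses affirmative instead of negative for polarity.

C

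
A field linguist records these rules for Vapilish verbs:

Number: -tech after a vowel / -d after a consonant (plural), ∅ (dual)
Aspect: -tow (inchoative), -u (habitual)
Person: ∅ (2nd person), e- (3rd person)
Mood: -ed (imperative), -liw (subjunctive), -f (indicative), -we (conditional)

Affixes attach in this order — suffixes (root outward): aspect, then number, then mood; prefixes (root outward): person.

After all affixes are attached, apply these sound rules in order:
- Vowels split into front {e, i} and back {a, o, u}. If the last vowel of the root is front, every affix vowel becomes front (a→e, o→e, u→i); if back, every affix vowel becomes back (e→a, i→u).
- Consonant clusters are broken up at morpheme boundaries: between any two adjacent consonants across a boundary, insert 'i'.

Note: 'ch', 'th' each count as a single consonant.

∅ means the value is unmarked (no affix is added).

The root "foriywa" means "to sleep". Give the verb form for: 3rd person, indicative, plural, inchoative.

Attach person 3rd person e- → eforiywa.
Attach aspect inchoative -tow → eforiywatow.
Attach number plural -d (after consonant 'w') → eforiywatowd.
Attach mood indicative -f → eforiywatowdf.
Apply vowel harmony: eforiywatowdf → aforiywatowdf.
Apply epenthesis: aforiywatowdf → aforiywatowidif.

aforiywatowidif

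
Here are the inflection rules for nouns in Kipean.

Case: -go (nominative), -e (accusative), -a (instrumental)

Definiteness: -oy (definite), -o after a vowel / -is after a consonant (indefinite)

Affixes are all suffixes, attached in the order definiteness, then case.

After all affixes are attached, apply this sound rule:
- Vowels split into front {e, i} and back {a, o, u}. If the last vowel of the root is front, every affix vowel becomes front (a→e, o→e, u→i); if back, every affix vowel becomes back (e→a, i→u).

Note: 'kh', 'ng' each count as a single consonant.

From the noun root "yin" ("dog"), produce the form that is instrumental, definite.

yineye

Attach definiteness definite -oy → yinoy.
Attach case instrumental -a → yinoya.
Apply vowel harmony: yinoya → yineye.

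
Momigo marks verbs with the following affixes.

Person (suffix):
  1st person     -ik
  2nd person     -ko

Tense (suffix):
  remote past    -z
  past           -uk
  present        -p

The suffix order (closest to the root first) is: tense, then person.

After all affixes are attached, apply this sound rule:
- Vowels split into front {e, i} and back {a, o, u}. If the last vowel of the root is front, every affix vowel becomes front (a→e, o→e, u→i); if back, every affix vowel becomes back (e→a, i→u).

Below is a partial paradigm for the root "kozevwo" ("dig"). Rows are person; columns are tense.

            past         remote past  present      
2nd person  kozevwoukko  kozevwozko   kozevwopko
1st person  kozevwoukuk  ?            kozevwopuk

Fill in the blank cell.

kozevwozuk

Attach tense remote past -z → kozevwoz.
Attach person 1st person -ik → kozevwozik.
Apply vowel harmony: kozevwozik → kozevwozuk.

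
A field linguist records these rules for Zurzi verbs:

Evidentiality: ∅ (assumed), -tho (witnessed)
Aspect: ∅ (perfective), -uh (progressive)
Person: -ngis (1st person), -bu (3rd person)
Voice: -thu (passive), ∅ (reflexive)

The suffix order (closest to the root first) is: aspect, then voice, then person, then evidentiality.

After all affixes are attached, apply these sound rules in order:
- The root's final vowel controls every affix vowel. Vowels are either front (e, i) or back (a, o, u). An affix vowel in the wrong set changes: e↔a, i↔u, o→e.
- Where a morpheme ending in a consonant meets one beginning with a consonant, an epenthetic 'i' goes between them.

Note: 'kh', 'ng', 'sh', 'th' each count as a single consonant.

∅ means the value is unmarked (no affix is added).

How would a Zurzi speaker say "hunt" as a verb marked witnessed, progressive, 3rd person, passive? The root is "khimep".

khimepihithibithe

Attach aspect progressive -uh → khimepuh.
Attach voice passive -thu → khimepuhthu.
Attach person 3rd person -bu → khimepuhthubu.
Attach evidentiality witnessed -tho → khimepuhthubutho.
Apply vowel harmony: khimepuhthubutho → khimepihthibithe.
Apply epenthesis: khimepihthibithe → khimepihithibithe.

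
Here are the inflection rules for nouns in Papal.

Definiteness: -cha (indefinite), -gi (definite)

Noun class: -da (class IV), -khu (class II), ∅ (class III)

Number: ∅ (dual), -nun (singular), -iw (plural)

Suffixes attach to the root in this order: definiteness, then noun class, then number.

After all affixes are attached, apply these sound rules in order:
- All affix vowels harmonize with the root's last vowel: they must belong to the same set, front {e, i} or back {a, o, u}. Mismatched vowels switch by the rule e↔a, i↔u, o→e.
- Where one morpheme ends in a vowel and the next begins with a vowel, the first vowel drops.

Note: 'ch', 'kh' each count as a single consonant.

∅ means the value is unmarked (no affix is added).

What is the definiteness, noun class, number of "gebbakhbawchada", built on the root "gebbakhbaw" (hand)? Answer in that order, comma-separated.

indefinite, class IV, dual

Segment: gebbakhbaw-cha-da.
definiteness: -cha → indefinite.
noun class: -da → class IV.
number: ∅ → dual.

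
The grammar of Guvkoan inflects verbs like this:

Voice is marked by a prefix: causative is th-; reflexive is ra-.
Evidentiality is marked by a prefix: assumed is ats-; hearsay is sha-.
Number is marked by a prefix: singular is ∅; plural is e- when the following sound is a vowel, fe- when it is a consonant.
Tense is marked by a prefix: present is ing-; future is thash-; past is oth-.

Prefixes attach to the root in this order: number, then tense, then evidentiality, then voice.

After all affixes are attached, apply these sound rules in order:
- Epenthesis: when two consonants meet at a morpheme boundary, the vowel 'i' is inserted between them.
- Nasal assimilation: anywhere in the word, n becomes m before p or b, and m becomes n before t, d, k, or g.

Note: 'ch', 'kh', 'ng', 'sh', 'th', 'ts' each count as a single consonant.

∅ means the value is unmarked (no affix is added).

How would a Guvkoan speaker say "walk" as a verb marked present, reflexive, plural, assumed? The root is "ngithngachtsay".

raatsingifengithngachtsay

Attach number plural fe- (before consonant 'ng') → fengithngachtsay.
Attach tense present ing- → ingfengithngachtsay.
Attach evidentiality assumed ats- → atsingfengithngachtsay.
Attach voice reflexive ra- → raatsingfengithngachtsay.
Apply epenthesis: raatsingfengithngachtsay → raatsingifengithngachtsay.
Nasal assimilation: no change.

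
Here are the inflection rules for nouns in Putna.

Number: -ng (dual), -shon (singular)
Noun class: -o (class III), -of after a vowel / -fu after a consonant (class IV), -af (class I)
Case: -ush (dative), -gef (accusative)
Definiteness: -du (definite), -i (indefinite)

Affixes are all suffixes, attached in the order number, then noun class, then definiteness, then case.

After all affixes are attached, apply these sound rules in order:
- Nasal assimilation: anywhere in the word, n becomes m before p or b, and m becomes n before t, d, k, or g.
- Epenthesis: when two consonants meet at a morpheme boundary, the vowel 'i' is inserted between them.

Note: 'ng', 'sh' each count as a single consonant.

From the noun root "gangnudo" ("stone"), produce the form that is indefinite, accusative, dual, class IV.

gangnudongifuigef

Attach number dual -ng → gangnudong.
Attach noun class class IV -fu (after consonant 'ng') → gangnudongfu.
Attach definiteness indefinite -i → gangnudongfui.
Attach case accusative -gef → gangnudongfuigef.
Nasal assimilation: no change.
Apply epenthesis: gangnudongfuigef → gangnudongifuigef.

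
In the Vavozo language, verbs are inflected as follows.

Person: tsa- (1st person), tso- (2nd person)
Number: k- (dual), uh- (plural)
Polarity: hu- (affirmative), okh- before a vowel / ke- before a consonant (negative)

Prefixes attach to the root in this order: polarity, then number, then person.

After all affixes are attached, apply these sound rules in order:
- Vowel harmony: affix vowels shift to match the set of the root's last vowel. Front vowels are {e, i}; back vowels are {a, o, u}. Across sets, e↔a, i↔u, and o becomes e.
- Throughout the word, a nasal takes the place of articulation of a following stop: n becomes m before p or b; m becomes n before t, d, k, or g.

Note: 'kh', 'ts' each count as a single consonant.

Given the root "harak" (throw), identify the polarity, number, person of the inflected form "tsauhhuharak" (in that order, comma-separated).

Segment: tsa-uh-hu-harak.
polarity: hu- → affirmative.
number: uh- → plural.
person: tsa- → 1st person.

affirmative, plural, 1st person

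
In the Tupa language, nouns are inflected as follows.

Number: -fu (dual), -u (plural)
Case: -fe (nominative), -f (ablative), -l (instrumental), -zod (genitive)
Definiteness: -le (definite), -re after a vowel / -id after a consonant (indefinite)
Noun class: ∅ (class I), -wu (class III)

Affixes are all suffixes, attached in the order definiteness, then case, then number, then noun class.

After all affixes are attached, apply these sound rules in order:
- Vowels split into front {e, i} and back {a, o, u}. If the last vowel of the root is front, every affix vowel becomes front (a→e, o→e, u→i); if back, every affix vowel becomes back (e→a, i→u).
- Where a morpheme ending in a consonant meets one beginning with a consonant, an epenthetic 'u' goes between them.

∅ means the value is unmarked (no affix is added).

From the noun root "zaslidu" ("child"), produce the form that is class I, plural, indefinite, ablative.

zaslidurafu

Attach definiteness indefinite -re (after vowel 'u') → zaslidure.
Attach case ablative -f → zasliduref.
Attach number plural -u → zaslidurefu.
noun class = class I: zero marking, form stays zaslidurefu.
Apply vowel harmony: zaslidurefu → zaslidurafu.
Epenthesis: no change.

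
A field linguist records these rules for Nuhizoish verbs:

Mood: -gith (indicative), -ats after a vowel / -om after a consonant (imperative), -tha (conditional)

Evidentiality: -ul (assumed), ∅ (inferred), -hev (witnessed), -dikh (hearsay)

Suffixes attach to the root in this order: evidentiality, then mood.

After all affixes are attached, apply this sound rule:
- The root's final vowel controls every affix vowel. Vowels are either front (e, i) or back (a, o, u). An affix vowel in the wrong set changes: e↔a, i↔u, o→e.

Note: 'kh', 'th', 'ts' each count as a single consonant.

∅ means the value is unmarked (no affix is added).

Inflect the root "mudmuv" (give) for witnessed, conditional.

Attach evidentiality witnessed -hev → mudmuvhev.
Attach mood conditional -tha → mudmuvhevtha.
Apply vowel harmony: mudmuvhevtha → mudmuvhavtha.

mudmuvhavtha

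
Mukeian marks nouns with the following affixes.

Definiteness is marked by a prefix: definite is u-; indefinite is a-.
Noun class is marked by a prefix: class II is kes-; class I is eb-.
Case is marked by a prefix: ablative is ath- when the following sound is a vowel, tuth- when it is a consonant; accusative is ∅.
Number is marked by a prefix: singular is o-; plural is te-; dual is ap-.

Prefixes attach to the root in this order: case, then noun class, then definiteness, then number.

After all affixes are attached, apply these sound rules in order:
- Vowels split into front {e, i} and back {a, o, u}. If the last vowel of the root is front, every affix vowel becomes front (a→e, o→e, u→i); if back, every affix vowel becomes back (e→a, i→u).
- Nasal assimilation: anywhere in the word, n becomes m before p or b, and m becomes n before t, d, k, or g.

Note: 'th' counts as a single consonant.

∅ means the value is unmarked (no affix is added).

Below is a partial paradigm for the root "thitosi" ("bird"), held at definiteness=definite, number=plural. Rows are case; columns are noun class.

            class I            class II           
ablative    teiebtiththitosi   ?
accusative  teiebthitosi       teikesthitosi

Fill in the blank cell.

Attach case ablative tuth- (before consonant 'th') → tuththitosi.
Attach noun class class II kes- → kestuththitosi.
Attach definiteness definite u- → ukestuththitosi.
Attach number plural te- → teukestuththitosi.
Apply vowel harmony: teukestuththitosi → teikestiththitosi.
Nasal assimilation: no change.

teikestiththitosi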